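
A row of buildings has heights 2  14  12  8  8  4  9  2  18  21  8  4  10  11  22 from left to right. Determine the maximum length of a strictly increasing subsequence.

6

Let dp[i] be the length of the longest such subsequence ending at index i:
i:      1  2  3  4  5  6  7  8  9 10 11 12 13 14 15
a[i]:   2 14 12  8  8  4  9  2 18 21  8  4 10 11 22
dp:     1  2  2  2  2  2  3  1  4  5  3  2  4  5  6
Maximum dp value is 6.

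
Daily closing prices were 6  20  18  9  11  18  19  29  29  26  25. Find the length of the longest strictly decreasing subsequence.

Negate each value so 'decreasing' becomes 'increasing', then run patience tails on the negated sequence:
-6 → extends → [-6]
-20 → replaces -6 → [-20]
-18 → extends → [-20, -18]
-9 → extends → [-20, -18, -9]
-11 → replaces -9 → [-20, -18, -11]
-18 → already a tail → [-20, -18, -11]
-19 → replaces -18 → [-20, -19, -11]
-29 → replaces -20 → [-29, -19, -11]
-29 → already a tail → [-29, -19, -11]
-26 → replaces -19 → [-29, -26, -11]
-25 → replaces -11 → [-29, -26, -25]
Three tails, so the longest strictly decreasing subsequence of the original has length 3.

3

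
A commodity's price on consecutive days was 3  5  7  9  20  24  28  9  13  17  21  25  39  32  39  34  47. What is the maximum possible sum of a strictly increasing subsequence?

218

Let S[i] be the best sum of a strictly increasing subsequence ending at i:
i:       1   2   3   4   5   6   7   8   9  10  11  12  13  14  15  16  17
a[i]:    3   5   7   9  20  24  28   9  13  17  21  25  39  32  39  34  47
S:       3   8  15  24  44  68  96  24  37  54  75 100 139 132 171 166 218
Maximum is 218 (e.g. 3 + 5 + 7 + 9 + 13 + 17 + 21 + 25 + 32 + 39 + 47).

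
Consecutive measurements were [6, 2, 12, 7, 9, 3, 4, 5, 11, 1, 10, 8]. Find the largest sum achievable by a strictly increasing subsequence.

33

Let S[i] be the best sum of a strictly increasing subsequence ending at i:
i:      1  2  3  4  5  6  7  8  9 10 11 12
a[i]:   6  2 12  7  9  3  4  5 11  1 10  8
S:      6  2 18 13 22  5  9 14 33  1 32 22
Maximum is 33 (e.g. 6 + 7 + 9 + 11).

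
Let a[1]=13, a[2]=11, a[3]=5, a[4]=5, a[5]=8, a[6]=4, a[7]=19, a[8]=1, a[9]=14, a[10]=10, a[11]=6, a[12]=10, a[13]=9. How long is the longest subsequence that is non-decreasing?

5

Let dp[i] be the length of the longest such subsequence ending at index i:
i:      1  2  3  4  5  6  7  8  9 10 11 12 13
a[i]:  13 11  5  5  8  4 19  1 14 10  6 10  9
dp:     1  1  1  2  3  1  4  1  4  4  3  5  4
Maximum dp value is 5.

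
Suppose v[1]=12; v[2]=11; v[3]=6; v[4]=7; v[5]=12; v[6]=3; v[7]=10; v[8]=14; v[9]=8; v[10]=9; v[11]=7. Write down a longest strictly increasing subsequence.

Patience tails give the LIS length; then backtrack through the dp parents:
12 → extends → [12]
11 → replaces 12 → [11]
6 → replaces 11 → [6]
7 → extends → [6, 7]
12 → extends → [6, 7, 12]
3 → replaces 6 → [3, 7, 12]
10 → replaces 12 → [3, 7, 10]
14 → extends → [3, 7, 10, 14]
8 → replaces 10 → [3, 7, 8, 14]
9 → replaces 14 → [3, 7, 8, 9]
7 → already a tail → [3, 7, 8, 9]
Length 4; one witness is 6, 7, 12, 14.

6, 7, 12, 14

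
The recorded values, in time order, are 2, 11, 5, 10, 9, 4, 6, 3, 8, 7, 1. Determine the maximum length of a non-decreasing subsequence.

Track the smallest tail for each achievable length (allowing ties):
2 → extends → [2]
11 → extends → [2, 11]
5 → replaces 11 → [2, 5]
10 → extends → [2, 5, 10]
9 → replaces 10 → [2, 5, 9]
4 → replaces 5 → [2, 4, 9]
6 → replaces 9 → [2, 4, 6]
3 → replaces 4 → [2, 3, 6]
8 → extends → [2, 3, 6, 8]
7 → replaces 8 → [2, 3, 6, 7]
1 → replaces 2 → [1, 3, 6, 7]
Four tails, so the longest non-decreasing subsequence has length 4 (e.g. 2, 5, 6, 8).

4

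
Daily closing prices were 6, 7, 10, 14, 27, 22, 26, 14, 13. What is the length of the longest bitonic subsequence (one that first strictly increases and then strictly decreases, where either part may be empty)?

inc[i] = longest strictly increasing subsequence ending at i; dec[i] = longest strictly decreasing subsequence starting at i:
i:      1  2  3  4  5  6  7  8  9
a[i]:   6  7 10 14 27 22 26 14 13
inc:    1  2  3  4  5  5  6  4  4
dec:    1  1  1  2  4  3  3  2  1
Best peak at i=5 (value 27): inc=5, dec=4, length 5+4−1 = 8.

8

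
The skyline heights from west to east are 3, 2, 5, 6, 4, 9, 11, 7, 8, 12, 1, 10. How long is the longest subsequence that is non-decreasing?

Let dp[i] be the length of the longest such subsequence ending at index i:
i:      1  2  3  4  5  6  7  8  9 10 11 12
a[i]:   3  2  5  6  4  9 11  7  8 12  1 10
dp:     1  1  2  3  2  4  5  4  5  6  1  6
Maximum dp value is 6.

6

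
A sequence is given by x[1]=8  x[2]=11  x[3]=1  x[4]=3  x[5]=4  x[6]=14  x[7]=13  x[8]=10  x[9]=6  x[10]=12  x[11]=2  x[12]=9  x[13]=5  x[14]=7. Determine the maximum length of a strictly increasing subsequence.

5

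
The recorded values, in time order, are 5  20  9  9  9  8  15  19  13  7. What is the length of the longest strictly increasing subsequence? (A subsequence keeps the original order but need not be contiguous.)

Let dp[i] be the length of the longest such subsequence ending at index i:
i:      1  2  3  4  5  6  7  8  9 10
a[i]:   5 20  9  9  9  8 15 19 13  7
dp:     1  2  2  2  2  2  3  4  3  2
Maximum dp value is 4.

4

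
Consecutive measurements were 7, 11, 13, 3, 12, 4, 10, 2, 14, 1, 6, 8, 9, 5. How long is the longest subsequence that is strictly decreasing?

Negate each value so 'decreasing' becomes 'increasing', then run patience tails on the negated sequence:
-7 → extends → [-7]
-11 → replaces -7 → [-11]
-13 → replaces -11 → [-13]
-3 → extends → [-13, -3]
-12 → replaces -3 → [-13, -12]
-4 → extends → [-13, -12, -4]
-10 → replaces -4 → [-13, -12, -10]
-2 → extends → [-13, -12, -10, -2]
-14 → replaces -13 → [-14, -12, -10, -2]
-1 → extends → [-14, -12, -10, -2, -1]
-6 → replaces -2 → [-14, -12, -10, -6, -1]
-8 → replaces -6 → [-14, -12, -10, -8, -1]
-9 → replaces -8 → [-14, -12, -10, -9, -1]
-5 → replaces -1 → [-14, -12, -10, -9, -5]
Five tails, so the longest strictly decreasing subsequence of the original has length 5.

5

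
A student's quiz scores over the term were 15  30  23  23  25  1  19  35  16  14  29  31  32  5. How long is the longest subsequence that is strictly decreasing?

6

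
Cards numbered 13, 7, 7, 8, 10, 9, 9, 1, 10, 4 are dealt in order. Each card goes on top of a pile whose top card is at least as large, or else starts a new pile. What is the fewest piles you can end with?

Place each on the leftmost legal pile:
13 → new pile 1 (tops now [13])
7 → pile 1 (tops now [7])
7 → pile 1 (tops now [7])
8 → new pile 2 (tops now [7, 8])
10 → new pile 3 (tops now [7, 8, 10])
9 → pile 3 (tops now [7, 8, 9])
9 → pile 3 (tops now [7, 8, 9])
1 → pile 1 (tops now [1, 8, 9])
10 → new pile 4 (tops now [1, 8, 9, 10])
4 → pile 2 (tops now [1, 4, 9, 10])
Four piles.

4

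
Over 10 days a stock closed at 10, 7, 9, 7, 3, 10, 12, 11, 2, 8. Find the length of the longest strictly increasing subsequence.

Track the smallest tail for each achievable length (strict):
10 → extends → [10]
7 → replaces 10 → [7]
9 → extends → [7, 9]
7 → already a tail → [7, 9]
3 → replaces 7 → [3, 9]
10 → extends → [3, 9, 10]
12 → extends → [3, 9, 10, 12]
11 → replaces 12 → [3, 9, 10, 11]
2 → replaces 3 → [2, 9, 10, 11]
8 → replaces 9 → [2, 8, 10, 11]
Four tails, so the longest strictly increasing subsequence has length 4 (e.g. 7, 9, 10, 12).

4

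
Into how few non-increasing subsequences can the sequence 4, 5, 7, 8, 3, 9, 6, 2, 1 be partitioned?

5

The minimum number of non-increasing subsequences covering a sequence equals the length of its longest strictly increasing subsequence.
LIS length is 5 (e.g. 4, 5, 7, 8, 9), so 5 piles are needed.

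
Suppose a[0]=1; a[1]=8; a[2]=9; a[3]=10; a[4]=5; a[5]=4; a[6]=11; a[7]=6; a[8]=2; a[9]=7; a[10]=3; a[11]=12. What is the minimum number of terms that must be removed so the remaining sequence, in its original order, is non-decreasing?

6

Fewest deletions = n − (longest non-decreasing subsequence).
Patience tails:
1 → extends → [1]
8 → extends → [1, 8]
9 → extends → [1, 8, 9]
10 → extends → [1, 8, 9, 10]
5 → replaces 8 → [1, 5, 9, 10]
4 → replaces 5 → [1, 4, 9, 10]
11 → extends → [1, 4, 9, 10, 11]
6 → replaces 9 → [1, 4, 6, 10, 11]
2 → replaces 4 → [1, 2, 6, 10, 11]
7 → replaces 10 → [1, 2, 6, 7, 11]
3 → replaces 6 → [1, 2, 3, 7, 11]
12 → extends → [1, 2, 3, 7, 11, 12]
Longest non-decreasing subsequence has length 6, so deletions = 12 − 6 = 6.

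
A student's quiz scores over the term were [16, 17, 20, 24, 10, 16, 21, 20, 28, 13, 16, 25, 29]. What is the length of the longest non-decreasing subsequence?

6

Track the smallest tail for each achievable length (allowing ties):
16 → extends → [16]
17 → extends → [16, 17]
20 → extends → [16, 17, 20]
24 → extends → [16, 17, 20, 24]
10 → replaces 16 → [10, 17, 20, 24]
16 → replaces 17 → [10, 16, 20, 24]
21 → replaces 24 → [10, 16, 20, 21]
20 → replaces 21 → [10, 16, 20, 20]
28 → extends → [10, 16, 20, 20, 28]
13 → replaces 16 → [10, 13, 20, 20, 28]
16 → replaces 20 → [10, 13, 16, 20, 28]
25 → replaces 28 → [10, 13, 16, 20, 25]
29 → extends → [10, 13, 16, 20, 25, 29]
Six tails, so the longest non-decreasing subsequence has length 6 (e.g. 16, 17, 20, 24, 28, 29).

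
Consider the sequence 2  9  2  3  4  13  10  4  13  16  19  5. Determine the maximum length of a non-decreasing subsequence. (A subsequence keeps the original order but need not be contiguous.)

8

Let dp[i] be the length of the longest such subsequence ending at index i:
i:      1  2  3  4  5  6  7  8  9 10 11 12
a[i]:   2  9  2  3  4 13 10  4 13 16 19  5
dp:     1  2  2  3  4  5  5  5  6  7  8  6
Maximum dp value is 8.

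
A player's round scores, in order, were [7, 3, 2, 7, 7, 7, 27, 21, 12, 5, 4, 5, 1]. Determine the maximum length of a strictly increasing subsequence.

3

Track the smallest tail for each achievable length (strict):
7 → extends → [7]
3 → replaces 7 → [3]
2 → replaces 3 → [2]
7 → extends → [2, 7]
7 → already a tail → [2, 7]
7 → already a tail → [2, 7]
27 → extends → [2, 7, 27]
21 → replaces 27 → [2, 7, 21]
12 → replaces 21 → [2, 7, 12]
5 → replaces 7 → [2, 5, 12]
4 → replaces 5 → [2, 4, 12]
5 → replaces 12 → [2, 4, 5]
1 → replaces 2 → [1, 4, 5]
Three tails, so the longest strictly increasing subsequence has length 3 (e.g. 3, 7, 27).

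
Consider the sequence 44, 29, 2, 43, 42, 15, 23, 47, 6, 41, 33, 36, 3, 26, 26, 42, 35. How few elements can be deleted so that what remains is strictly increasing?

11

Fewest deletions = n − (longest strictly increasing subsequence).
Patience tails:
44 → extends → [44]
29 → replaces 44 → [29]
2 → replaces 29 → [2]
43 → extends → [2, 43]
42 → replaces 43 → [2, 42]
15 → replaces 42 → [2, 15]
23 → extends → [2, 15, 23]
47 → extends → [2, 15, 23, 47]
6 → replaces 15 → [2, 6, 23, 47]
41 → replaces 47 → [2, 6, 23, 41]
33 → replaces 41 → [2, 6, 23, 33]
36 → extends → [2, 6, 23, 33, 36]
3 → replaces 6 → [2, 3, 23, 33, 36]
26 → replaces 33 → [2, 3, 23, 26, 36]
26 → already a tail → [2, 3, 23, 26, 36]
42 → extends → [2, 3, 23, 26, 36, 42]
35 → replaces 36 → [2, 3, 23, 26, 35, 42]
Longest strictly increasing subsequence has length 6, so deletions = 17 − 6 = 11.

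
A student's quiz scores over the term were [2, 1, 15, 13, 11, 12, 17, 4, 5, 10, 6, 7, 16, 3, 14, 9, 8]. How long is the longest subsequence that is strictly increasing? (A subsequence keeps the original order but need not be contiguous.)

6

Let dp[i] be the length of the longest such subsequence ending at index i:
i:      1  2  3  4  5  6  7  8  9 10 11 12 13 14 15 16 17
a[i]:   2  1 15 13 11 12 17  4  5 10  6  7 16  3 14  9  8
dp:     1  1  2  2  2  3  4  2  3  4  4  5  6  2  6  6  6
Maximum dp value is 6.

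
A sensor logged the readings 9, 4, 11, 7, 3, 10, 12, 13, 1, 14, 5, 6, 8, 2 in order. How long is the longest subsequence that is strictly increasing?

Track the smallest tail for each achievable length (strict):
9 → extends → [9]
4 → replaces 9 → [4]
11 → extends → [4, 11]
7 → replaces 11 → [4, 7]
3 → replaces 4 → [3, 7]
10 → extends → [3, 7, 10]
12 → extends → [3, 7, 10, 12]
13 → extends → [3, 7, 10, 12, 13]
1 → replaces 3 → [1, 7, 10, 12, 13]
14 → extends → [1, 7, 10, 12, 13, 14]
5 → replaces 7 → [1, 5, 10, 12, 13, 14]
6 → replaces 10 → [1, 5, 6, 12, 13, 14]
8 → replaces 12 → [1, 5, 6, 8, 13, 14]
2 → replaces 5 → [1, 2, 6, 8, 13, 14]
Six tails, so the longest strictly increasing subsequence has length 6 (e.g. 4, 7, 10, 12, 13, 14).

6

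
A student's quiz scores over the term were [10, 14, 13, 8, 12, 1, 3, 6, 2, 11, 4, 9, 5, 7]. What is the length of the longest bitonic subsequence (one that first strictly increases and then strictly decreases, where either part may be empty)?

inc[i] = longest strictly increasing subsequence ending at i; dec[i] = longest strictly decreasing subsequence starting at i:
i:      1  2  3  4  5  6  7  8  9 10 11 12 13 14
a[i]:  10 14 13  8 12  1  3  6  2 11  4  9  5  7
inc:    1  2  2  1  2  1  2  3  2  4  3  4  4  5
dec:    4  6  5  3  4  1  2  2  1  3  1  2  1  1
Best peak at i=2 (value 14): inc=2, dec=6, length 2+6−1 = 7.

7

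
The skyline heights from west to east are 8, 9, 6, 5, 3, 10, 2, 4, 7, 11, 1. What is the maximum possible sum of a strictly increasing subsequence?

Let S[i] be the best sum of a strictly increasing subsequence ending at i:
i:      1  2  3  4  5  6  7  8  9 10 11
a[i]:   8  9  6  5  3 10  2  4  7 11  1
S:      8 17  6  5  3 27  2  7 14 38  1
Maximum is 38 (e.g. 8 + 9 + 10 + 11).

38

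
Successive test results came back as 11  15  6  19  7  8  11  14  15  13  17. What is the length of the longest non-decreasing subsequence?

Track the smallest tail for each achievable length (allowing ties):
11 → extends → [11]
15 → extends → [11, 15]
6 → replaces 11 → [6, 15]
19 → extends → [6, 15, 19]
7 → replaces 15 → [6, 7, 19]
8 → replaces 19 → [6, 7, 8]
11 → extends → [6, 7, 8, 11]
14 → extends → [6, 7, 8, 11, 14]
15 → extends → [6, 7, 8, 11, 14, 15]
13 → replaces 14 → [6, 7, 8, 11, 13, 15]
17 → extends → [6, 7, 8, 11, 13, 15, 17]
Seven tails, so the longest non-decreasing subsequence has length 7 (e.g. 6, 7, 8, 11, 14, 15, 17).

7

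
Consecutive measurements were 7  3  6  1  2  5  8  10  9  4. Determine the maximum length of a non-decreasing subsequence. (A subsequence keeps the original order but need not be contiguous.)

5

Track the smallest tail for each achievable length (allowing ties):
7 → extends → [7]
3 → replaces 7 → [3]
6 → extends → [3, 6]
1 → replaces 3 → [1, 6]
2 → replaces 6 → [1, 2]
5 → extends → [1, 2, 5]
8 → extends → [1, 2, 5, 8]
10 → extends → [1, 2, 5, 8, 10]
9 → replaces 10 → [1, 2, 5, 8, 9]
4 → replaces 5 → [1, 2, 4, 8, 9]
Five tails, so the longest non-decreasing subsequence has length 5 (e.g. 1, 2, 5, 8, 10).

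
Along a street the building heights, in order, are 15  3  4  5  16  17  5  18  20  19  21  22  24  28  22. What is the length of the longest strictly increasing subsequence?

11

Track the smallest tail for each achievable length (strict):
15 → extends → [15]
3 → replaces 15 → [3]
4 → extends → [3, 4]
5 → extends → [3, 4, 5]
16 → extends → [3, 4, 5, 16]
17 → extends → [3, 4, 5, 16, 17]
5 → already a tail → [3, 4, 5, 16, 17]
18 → extends → [3, 4, 5, 16, 17, 18]
20 → extends → [3, 4, 5, 16, 17, 18, 20]
19 → replaces 20 → [3, 4, 5, 16, 17, 18, 19]
21 → extends → [3, 4, 5, 16, 17, 18, 19, 21]
22 → extends → [3, 4, 5, 16, 17, 18, 19, 21, 22]
24 → extends → [3, 4, 5, 16, 17, 18, 19, 21, 22, 24]
28 → extends → [3, 4, 5, 16, 17, 18, 19, 21, 22, 24, 28]
22 → already a tail → [3, 4, 5, 16, 17, 18, 19, 21, 22, 24, 28]
Eleven tails, so the longest strictly increasing subsequence has length 11 (e.g. 3, 4, 5, 16, 17, 18, 20, 21, 22, 24, 28).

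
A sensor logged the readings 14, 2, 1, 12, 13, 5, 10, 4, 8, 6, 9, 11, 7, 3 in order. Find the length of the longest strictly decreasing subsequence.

6

Let dp[i] be the longest strictly decreasing subsequence ending at i:
i:      1  2  3  4  5  6  7  8  9 10 11 12 13 14
a[i]:  14  2  1 12 13  5 10  4  8  6  9 11  7  3
dp:     1  2  3  2  2  3  3  4  4  5  4  3  5  6
Maximum is 6.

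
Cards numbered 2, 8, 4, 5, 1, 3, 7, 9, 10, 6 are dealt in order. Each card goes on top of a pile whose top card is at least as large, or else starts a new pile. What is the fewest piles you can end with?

Place each on the leftmost legal pile:
2 → new pile 1 (tops now [2])
8 → new pile 2 (tops now [2, 8])
4 → pile 2 (tops now [2, 4])
5 → new pile 3 (tops now [2, 4, 5])
1 → pile 1 (tops now [1, 4, 5])
3 → pile 2 (tops now [1, 3, 5])
7 → new pile 4 (tops now [1, 3, 5, 7])
9 → new pile 5 (tops now [1, 3, 5, 7, 9])
10 → new pile 6 (tops now [1, 3, 5, 7, 9, 10])
6 → pile 4 (tops now [1, 3, 5, 6, 9, 10])
Six piles.

6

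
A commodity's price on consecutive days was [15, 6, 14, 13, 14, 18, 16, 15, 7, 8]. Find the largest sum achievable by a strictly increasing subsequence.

Let S[i] be the best sum of a strictly increasing subsequence ending at i:
i:      1  2  3  4  5  6  7  8  9 10
a[i]:  15  6 14 13 14 18 16 15  7  8
S:     15  6 20 19 33 51 49 48 13 21
Maximum is 51 (e.g. 6 + 13 + 14 + 18).

51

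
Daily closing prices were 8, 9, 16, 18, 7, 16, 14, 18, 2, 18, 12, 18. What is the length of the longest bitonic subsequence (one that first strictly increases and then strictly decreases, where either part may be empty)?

7

inc[i] = longest strictly increasing subsequence ending at i; dec[i] = longest strictly decreasing subsequence starting at i:
i:      1  2  3  4  5  6  7  8  9 10 11 12
a[i]:   8  9 16 18  7 16 14 18  2 18 12 18
inc:    1  2  3  4  1  3  3  4  1  4  3  4
dec:    3  3  3  4  2  3  2  2  1  2  1  1
Best peak at i=4 (value 18): inc=4, dec=4, length 4+4−1 = 7.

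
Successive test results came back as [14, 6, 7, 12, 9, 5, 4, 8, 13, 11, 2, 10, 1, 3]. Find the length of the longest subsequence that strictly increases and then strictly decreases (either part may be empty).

inc[i] = longest strictly increasing subsequence ending at i; dec[i] = longest strictly decreasing subsequence starting at i:
i:      1  2  3  4  5  6  7  8  9 10 11 12 13 14
a[i]:  14  6  7 12  9  5  4  8 13 11  2 10  1  3
inc:    1  1  2  3  3  1  1  3  4  4  1  4  1  2
dec:    7  5  5  6  5  4  3  3  4  3  2  2  1  1
Best peak at i=4 (value 12): inc=3, dec=6, length 3+6−1 = 8.

8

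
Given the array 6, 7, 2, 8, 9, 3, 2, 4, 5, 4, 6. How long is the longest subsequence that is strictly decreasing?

3

Let dp[i] be the longest strictly decreasing subsequence ending at i:
i:      1  2  3  4  5  6  7  8  9 10 11
a[i]:   6  7  2  8  9  3  2  4  5  4  6
dp:     1  1  2  1  1  2  3  2  2  3  2
Maximum is 3.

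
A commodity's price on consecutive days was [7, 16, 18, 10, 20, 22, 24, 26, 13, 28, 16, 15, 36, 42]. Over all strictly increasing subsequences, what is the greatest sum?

Let S[i] be the best sum of a strictly increasing subsequence ending at i:
i:       1   2   3   4   5   6   7   8   9  10  11  12  13  14
a[i]:    7  16  18  10  20  22  24  26  13  28  16  15  36  42
S:       7  23  41  17  61  83 107 133  30 161  46  45 197 239
Maximum is 239 (e.g. 7 + 16 + 18 + 20 + 22 + 24 + 26 + 28 + 36 + 42).

239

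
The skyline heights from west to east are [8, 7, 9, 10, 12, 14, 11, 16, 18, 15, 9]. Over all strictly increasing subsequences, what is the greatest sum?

Let S[i] be the best sum of a strictly increasing subsequence ending at i:
i:      1  2  3  4  5  6  7  8  9 10 11
a[i]:   8  7  9 10 12 14 11 16 18 15  9
S:      8  7 17 27 39 53 38 69 87 68 17
Maximum is 87 (e.g. 8 + 9 + 10 + 12 + 14 + 16 + 18).

87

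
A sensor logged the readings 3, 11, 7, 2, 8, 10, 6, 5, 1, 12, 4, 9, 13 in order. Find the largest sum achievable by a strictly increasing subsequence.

53

Let S[i] be the best sum of a strictly increasing subsequence ending at i:
i:      1  2  3  4  5  6  7  8  9 10 11 12 13
a[i]:   3 11  7  2  8 10  6  5  1 12  4  9 13
S:      3 14 10  2 18 28  9  8  1 40  7 27 53
Maximum is 53 (e.g. 3 + 7 + 8 + 10 + 12 + 13).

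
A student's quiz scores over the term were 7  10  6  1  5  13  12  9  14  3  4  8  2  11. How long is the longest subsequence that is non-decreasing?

5

Track the smallest tail for each achievable length (allowing ties):
7 → extends → [7]
10 → extends → [7, 10]
6 → replaces 7 → [6, 10]
1 → replaces 6 → [1, 10]
5 → replaces 10 → [1, 5]
13 → extends → [1, 5, 13]
12 → replaces 13 → [1, 5, 12]
9 → replaces 12 → [1, 5, 9]
14 → extends → [1, 5, 9, 14]
3 → replaces 5 → [1, 3, 9, 14]
4 → replaces 9 → [1, 3, 4, 14]
8 → replaces 14 → [1, 3, 4, 8]
2 → replaces 3 → [1, 2, 4, 8]
11 → extends → [1, 2, 4, 8, 11]
Five tails, so the longest non-decreasing subsequence has length 5 (e.g. 1, 3, 4, 8, 11).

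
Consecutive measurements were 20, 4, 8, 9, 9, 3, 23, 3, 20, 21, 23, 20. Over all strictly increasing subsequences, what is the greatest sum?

85

Let S[i] be the best sum of a strictly increasing subsequence ending at i:
i:      1  2  3  4  5  6  7  8  9 10 11 12
a[i]:  20  4  8  9  9  3 23  3 20 21 23 20
S:     20  4 12 21 21  3 44  3 41 62 85 41
Maximum is 85 (e.g. 4 + 8 + 9 + 20 + 21 + 23).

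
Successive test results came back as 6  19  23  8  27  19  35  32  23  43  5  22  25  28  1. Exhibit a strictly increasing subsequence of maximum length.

6, 19, 23, 27, 35, 43

Patience tails give the LIS length; then backtrack through the dp parents:
6 → extends → [6]
19 → extends → [6, 19]
23 → extends → [6, 19, 23]
8 → replaces 19 → [6, 8, 23]
27 → extends → [6, 8, 23, 27]
19 → replaces 23 → [6, 8, 19, 27]
35 → extends → [6, 8, 19, 27, 35]
32 → replaces 35 → [6, 8, 19, 27, 32]
23 → replaces 27 → [6, 8, 19, 23, 32]
43 → extends → [6, 8, 19, 23, 32, 43]
5 → replaces 6 → [5, 8, 19, 23, 32, 43]
22 → replaces 23 → [5, 8, 19, 22, 32, 43]
25 → replaces 32 → [5, 8, 19, 22, 25, 43]
28 → replaces 43 → [5, 8, 19, 22, 25, 28]
1 → replaces 5 → [1, 8, 19, 22, 25, 28]
Length 6; one witness is 6, 19, 23, 27, 35, 43.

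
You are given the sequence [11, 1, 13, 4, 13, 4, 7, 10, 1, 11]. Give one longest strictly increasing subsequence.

1, 4, 7, 10, 11

Patience tails give the LIS length; then backtrack through the dp parents:
11 → extends → [11]
1 → replaces 11 → [1]
13 → extends → [1, 13]
4 → replaces 13 → [1, 4]
13 → extends → [1, 4, 13]
4 → already a tail → [1, 4, 13]
7 → replaces 13 → [1, 4, 7]
10 → extends → [1, 4, 7, 10]
1 → already a tail → [1, 4, 7, 10]
11 → extends → [1, 4, 7, 10, 11]
Length 5; one witness is 1, 4, 7, 10, 11.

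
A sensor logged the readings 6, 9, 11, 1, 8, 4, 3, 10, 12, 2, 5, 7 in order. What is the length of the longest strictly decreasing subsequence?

5

Negate each value so 'decreasing' becomes 'increasing', then run patience tails on the negated sequence:
-6 → extends → [-6]
-9 → replaces -6 → [-9]
-11 → replaces -9 → [-11]
-1 → extends → [-11, -1]
-8 → replaces -1 → [-11, -8]
-4 → extends → [-11, -8, -4]
-3 → extends → [-11, -8, -4, -3]
-10 → replaces -8 → [-11, -10, -4, -3]
-12 → replaces -11 → [-12, -10, -4, -3]
-2 → extends → [-12, -10, -4, -3, -2]
-5 → replaces -4 → [-12, -10, -5, -3, -2]
-7 → replaces -5 → [-12, -10, -7, -3, -2]
Five tails, so the longest strictly decreasing subsequence of the original has length 5.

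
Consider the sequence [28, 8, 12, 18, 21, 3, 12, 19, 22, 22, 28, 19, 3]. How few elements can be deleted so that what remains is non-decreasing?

Fewest deletions = n − (longest non-decreasing subsequence).
Patience tails:
28 → extends → [28]
8 → replaces 28 → [8]
12 → extends → [8, 12]
18 → extends → [8, 12, 18]
21 → extends → [8, 12, 18, 21]
3 → replaces 8 → [3, 12, 18, 21]
12 → replaces 18 → [3, 12, 12, 21]
19 → replaces 21 → [3, 12, 12, 19]
22 → extends → [3, 12, 12, 19, 22]
22 → extends → [3, 12, 12, 19, 22, 22]
28 → extends → [3, 12, 12, 19, 22, 22, 28]
19 → replaces 22 → [3, 12, 12, 19, 19, 22, 28]
3 → replaces 12 → [3, 3, 12, 19, 19, 22, 28]
Longest non-decreasing subsequence has length 7, so deletions = 13 − 7 = 6.

6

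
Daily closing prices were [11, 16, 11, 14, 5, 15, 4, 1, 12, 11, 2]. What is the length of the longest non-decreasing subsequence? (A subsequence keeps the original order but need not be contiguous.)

4

Track the smallest tail for each achievable length (allowing ties):
11 → extends → [11]
16 → extends → [11, 16]
11 → replaces 16 → [11, 11]
14 → extends → [11, 11, 14]
5 → replaces 11 → [5, 11, 14]
15 → extends → [5, 11, 14, 15]
4 → replaces 5 → [4, 11, 14, 15]
1 → replaces 4 → [1, 11, 14, 15]
12 → replaces 14 → [1, 11, 12, 15]
11 → replaces 12 → [1, 11, 11, 15]
2 → replaces 11 → [1, 2, 11, 15]
Four tails, so the longest non-decreasing subsequence has length 4 (e.g. 11, 11, 14, 15).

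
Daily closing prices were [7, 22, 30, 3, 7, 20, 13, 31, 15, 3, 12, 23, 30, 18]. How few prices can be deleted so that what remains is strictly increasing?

Fewest deletions = n − (longest strictly increasing subsequence).
i:      1  2  3  4  5  6  7  8  9 10 11 12 13 14
a[i]:   7 22 30  3  7 20 13 31 15  3 12 23 30 18
dp:     1  2  3  1  2  3  3  4  4  1  3  5  6  5
max dp = 6, so deletions = 14 − 6 = 8.

8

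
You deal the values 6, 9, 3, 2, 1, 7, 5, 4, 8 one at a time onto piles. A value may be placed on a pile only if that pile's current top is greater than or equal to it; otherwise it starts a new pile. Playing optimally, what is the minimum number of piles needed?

Place each on the leftmost legal pile:
6 → new pile 1 (tops now [6])
9 → new pile 2 (tops now [6, 9])
3 → pile 1 (tops now [3, 9])
2 → pile 1 (tops now [2, 9])
1 → pile 1 (tops now [1, 9])
7 → pile 2 (tops now [1, 7])
5 → pile 2 (tops now [1, 5])
4 → pile 2 (tops now [1, 4])
8 → new pile 3 (tops now [1, 4, 8])
Three piles.

3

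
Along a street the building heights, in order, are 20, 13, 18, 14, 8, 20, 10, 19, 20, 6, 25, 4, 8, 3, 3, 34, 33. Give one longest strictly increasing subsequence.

Patience tails give the LIS length; then backtrack through the dp parents:
20 → extends → [20]
13 → replaces 20 → [13]
18 → extends → [13, 18]
14 → replaces 18 → [13, 14]
8 → replaces 13 → [8, 14]
20 → extends → [8, 14, 20]
10 → replaces 14 → [8, 10, 20]
19 → replaces 20 → [8, 10, 19]
20 → extends → [8, 10, 19, 20]
6 → replaces 8 → [6, 10, 19, 20]
25 → extends → [6, 10, 19, 20, 25]
4 → replaces 6 → [4, 10, 19, 20, 25]
8 → replaces 10 → [4, 8, 19, 20, 25]
3 → replaces 4 → [3, 8, 19, 20, 25]
3 → already a tail → [3, 8, 19, 20, 25]
34 → extends → [3, 8, 19, 20, 25, 34]
33 → replaces 34 → [3, 8, 19, 20, 25, 33]
Length 6; one witness is 13, 18, 19, 20, 25, 34.

13, 18, 19, 20, 25, 34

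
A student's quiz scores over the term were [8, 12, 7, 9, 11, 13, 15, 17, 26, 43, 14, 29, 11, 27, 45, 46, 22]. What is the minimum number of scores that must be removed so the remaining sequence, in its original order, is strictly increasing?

Fewest deletions = n − (longest strictly increasing subsequence).
Patience tails:
8 → extends → [8]
12 → extends → [8, 12]
7 → replaces 8 → [7, 12]
9 → replaces 12 → [7, 9]
11 → extends → [7, 9, 11]
13 → extends → [7, 9, 11, 13]
15 → extends → [7, 9, 11, 13, 15]
17 → extends → [7, 9, 11, 13, 15, 17]
26 → extends → [7, 9, 11, 13, 15, 17, 26]
43 → extends → [7, 9, 11, 13, 15, 17, 26, 43]
14 → replaces 15 → [7, 9, 11, 13, 14, 17, 26, 43]
29 → replaces 43 → [7, 9, 11, 13, 14, 17, 26, 29]
11 → already a tail → [7, 9, 11, 13, 14, 17, 26, 29]
27 → replaces 29 → [7, 9, 11, 13, 14, 17, 26, 27]
45 → extends → [7, 9, 11, 13, 14, 17, 26, 27, 45]
46 → extends → [7, 9, 11, 13, 14, 17, 26, 27, 45, 46]
22 → replaces 26 → [7, 9, 11, 13, 14, 17, 22, 27, 45, 46]
Longest strictly increasing subsequence has length 10, so deletions = 17 − 10 = 7.

7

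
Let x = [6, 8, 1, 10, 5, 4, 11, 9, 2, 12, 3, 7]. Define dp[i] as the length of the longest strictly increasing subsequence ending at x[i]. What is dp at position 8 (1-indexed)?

dp[i] = 1 + max{dp[j] : j<i, x[j]<x[i]} (or 1 if no such j):
i:      1  2  3  4  5  6  7  8  9 10 11 12
x[i]:   6  8  1 10  5  4 11  9  2 12  3  7
dp:     1  2  1  3  2  2  4  3  2  5  3  4
At index 8 the value is 3.

3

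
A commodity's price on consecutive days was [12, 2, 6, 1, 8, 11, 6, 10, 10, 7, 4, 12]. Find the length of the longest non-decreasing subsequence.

6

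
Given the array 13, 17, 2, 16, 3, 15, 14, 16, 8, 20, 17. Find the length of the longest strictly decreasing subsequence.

5

Negate each value so 'decreasing' becomes 'increasing', then run patience tails on the negated sequence:
-13 → extends → [-13]
-17 → replaces -13 → [-17]
-2 → extends → [-17, -2]
-16 → replaces -2 → [-17, -16]
-3 → extends → [-17, -16, -3]
-15 → replaces -3 → [-17, -16, -15]
-14 → extends → [-17, -16, -15, -14]
-16 → already a tail → [-17, -16, -15, -14]
-8 → extends → [-17, -16, -15, -14, -8]
-20 → replaces -17 → [-20, -16, -15, -14, -8]
-17 → replaces -16 → [-20, -17, -15, -14, -8]
Five tails, so the longest strictly decreasing subsequence of the original has length 5.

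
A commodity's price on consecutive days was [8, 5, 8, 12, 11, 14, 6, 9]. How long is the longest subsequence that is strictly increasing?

Let dp[i] be the length of the longest such subsequence ending at index i:
i:      1  2  3  4  5  6  7  8
a[i]:   8  5  8 12 11 14  6  9
dp:     1  1  2  3  3  4  2  3
Maximum dp value is 4.

4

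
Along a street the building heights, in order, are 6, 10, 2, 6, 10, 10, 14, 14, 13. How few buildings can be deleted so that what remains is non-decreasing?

Fewest deletions = n − (longest non-decreasing subsequence).
i:      1  2  3  4  5  6  7  8  9
a[i]:   6 10  2  6 10 10 14 14 13
dp:     1  2  1  2  3  4  5  6  5
max dp = 6, so deletions = 9 − 6 = 3.

3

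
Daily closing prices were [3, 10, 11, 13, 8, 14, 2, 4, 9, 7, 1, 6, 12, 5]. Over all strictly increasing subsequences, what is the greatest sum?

Let S[i] be the best sum of a strictly increasing subsequence ending at i:
i:      1  2  3  4  5  6  7  8  9 10 11 12 13 14
a[i]:   3 10 11 13  8 14  2  4  9  7  1  6 12  5
S:      3 13 24 37 11 51  2  7 20 14  1 13 36 12
Maximum is 51 (e.g. 3 + 10 + 11 + 13 + 14).

51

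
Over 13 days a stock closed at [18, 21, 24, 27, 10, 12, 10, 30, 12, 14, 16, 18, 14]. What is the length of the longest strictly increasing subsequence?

5

Let dp[i] be the length of the longest such subsequence ending at index i:
i:      1  2  3  4  5  6  7  8  9 10 11 12 13
a[i]:  18 21 24 27 10 12 10 30 12 14 16 18 14
dp:     1  2  3  4  1  2  1  5  2  3  4  5  3
Maximum dp value is 5.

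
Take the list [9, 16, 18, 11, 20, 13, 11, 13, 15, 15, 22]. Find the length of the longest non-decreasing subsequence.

Track the smallest tail for each achievable length (allowing ties):
9 → extends → [9]
16 → extends → [9, 16]
18 → extends → [9, 16, 18]
11 → replaces 16 → [9, 11, 18]
20 → extends → [9, 11, 18, 20]
13 → replaces 18 → [9, 11, 13, 20]
11 → replaces 13 → [9, 11, 11, 20]
13 → replaces 20 → [9, 11, 11, 13]
15 → extends → [9, 11, 11, 13, 15]
15 → extends → [9, 11, 11, 13, 15, 15]
22 → extends → [9, 11, 11, 13, 15, 15, 22]
Seven tails, so the longest non-decreasing subsequence has length 7 (e.g. 9, 11, 13, 13, 15, 15, 22).

7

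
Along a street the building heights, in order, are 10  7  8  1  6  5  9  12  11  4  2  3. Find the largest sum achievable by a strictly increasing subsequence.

Let S[i] be the best sum of a strictly increasing subsequence ending at i:
i:      1  2  3  4  5  6  7  8  9 10 11 12
a[i]:  10  7  8  1  6  5  9 12 11  4  2  3
S:     10  7 15  1  7  6 24 36 35  5  3  6
Maximum is 36 (e.g. 7 + 8 + 9 + 12).

36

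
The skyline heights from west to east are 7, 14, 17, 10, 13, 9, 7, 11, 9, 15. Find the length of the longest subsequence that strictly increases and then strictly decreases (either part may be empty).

6

inc[i] = longest strictly increasing subsequence ending at i; dec[i] = longest strictly decreasing subsequence starting at i:
i:      1  2  3  4  5  6  7  8  9 10
a[i]:   7 14 17 10 13  9  7 11  9 15
inc:    1  2  3  2  3  2  1  3  2  4
dec:    1  4  4  3  3  2  1  2  1  1
Best peak at i=3 (value 17): inc=3, dec=4, length 3+4−1 = 6.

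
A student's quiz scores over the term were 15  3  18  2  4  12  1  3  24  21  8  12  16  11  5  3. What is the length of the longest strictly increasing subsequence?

Let dp[i] be the length of the longest such subsequence ending at index i:
i:      1  2  3  4  5  6  7  8  9 10 11 12 13 14 15 16
a[i]:  15  3 18  2  4 12  1  3 24 21  8 12 16 11  5  3
dp:     1  1  2  1  2  3  1  2  4  4  3  4  5  4  3  2
Maximum dp value is 5.

5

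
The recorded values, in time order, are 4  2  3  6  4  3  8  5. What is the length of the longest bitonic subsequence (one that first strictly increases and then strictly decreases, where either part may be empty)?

5

inc[i] = longest strictly increasing subsequence ending at i; dec[i] = longest strictly decreasing subsequence starting at i:
i:     1 2 3 4 5 6 7 8
a[i]:  4 2 3 6 4 3 8 5
inc:   1 1 2 3 3 2 4 4
dec:   2 1 1 3 2 1 2 1
Best peak at i=4 (value 6): inc=3, dec=3, length 3+3−1 = 5.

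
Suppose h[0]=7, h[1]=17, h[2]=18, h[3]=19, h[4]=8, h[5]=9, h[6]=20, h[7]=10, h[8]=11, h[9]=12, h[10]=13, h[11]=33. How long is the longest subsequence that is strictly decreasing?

Negate each value so 'decreasing' becomes 'increasing', then run patience tails on the negated sequence:
-7 → extends → [-7]
-17 → replaces -7 → [-17]
-18 → replaces -17 → [-18]
-19 → replaces -18 → [-19]
-8 → extends → [-19, -8]
-9 → replaces -8 → [-19, -9]
-20 → replaces -19 → [-20, -9]
-10 → replaces -9 → [-20, -10]
-11 → replaces -10 → [-20, -11]
-12 → replaces -11 → [-20, -12]
-13 → replaces -12 → [-20, -13]
-33 → replaces -20 → [-33, -13]
Two tails, so the longest strictly decreasing subsequence of the original has length 2.

2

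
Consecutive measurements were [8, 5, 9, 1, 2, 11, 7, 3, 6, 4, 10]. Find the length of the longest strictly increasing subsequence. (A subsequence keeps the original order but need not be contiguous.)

Track the smallest tail for each achievable length (strict):
8 → extends → [8]
5 → replaces 8 → [5]
9 → extends → [5, 9]
1 → replaces 5 → [1, 9]
2 → replaces 9 → [1, 2]
11 → extends → [1, 2, 11]
7 → replaces 11 → [1, 2, 7]
3 → replaces 7 → [1, 2, 3]
6 → extends → [1, 2, 3, 6]
4 → replaces 6 → [1, 2, 3, 4]
10 → extends → [1, 2, 3, 4, 10]
Five tails, so the longest strictly increasing subsequence has length 5 (e.g. 1, 2, 3, 6, 10).

5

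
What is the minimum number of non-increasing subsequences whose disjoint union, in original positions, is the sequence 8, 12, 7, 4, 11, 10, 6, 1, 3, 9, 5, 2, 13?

4

Place each on the leftmost legal pile:
8 → new pile 1 (tops now [8])
12 → new pile 2 (tops now [8, 12])
7 → pile 1 (tops now [7, 12])
4 → pile 1 (tops now [4, 12])
11 → pile 2 (tops now [4, 11])
10 → pile 2 (tops now [4, 10])
6 → pile 2 (tops now [4, 6])
1 → pile 1 (tops now [1, 6])
3 → pile 2 (tops now [1, 3])
9 → new pile 3 (tops now [1, 3, 9])
5 → pile 3 (tops now [1, 3, 5])
2 → pile 2 (tops now [1, 2, 5])
13 → new pile 4 (tops now [1, 2, 5, 13])
Four piles.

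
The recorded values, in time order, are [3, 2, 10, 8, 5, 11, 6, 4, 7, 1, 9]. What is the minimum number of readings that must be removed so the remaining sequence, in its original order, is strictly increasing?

Fewest deletions = n − (longest strictly increasing subsequence).
Patience tails:
3 → extends → [3]
2 → replaces 3 → [2]
10 → extends → [2, 10]
8 → replaces 10 → [2, 8]
5 → replaces 8 → [2, 5]
11 → extends → [2, 5, 11]
6 → replaces 11 → [2, 5, 6]
4 → replaces 5 → [2, 4, 6]
7 → extends → [2, 4, 6, 7]
1 → replaces 2 → [1, 4, 6, 7]
9 → extends → [1, 4, 6, 7, 9]
Longest strictly increasing subsequence has length 5, so deletions = 11 − 5 = 6.

6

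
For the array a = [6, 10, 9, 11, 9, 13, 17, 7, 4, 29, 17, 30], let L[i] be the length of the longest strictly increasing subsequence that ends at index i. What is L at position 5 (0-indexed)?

4

dp[i] = 1 + max{dp[j] : j<i, a[j]<a[i]} (or 1 if no such j):
i:      0  1  2  3  4  5  6  7  8  9 10 11
a[i]:   6 10  9 11  9 13 17  7  4 29 17 30
dp:     1  2  2  3  2  4  5  2  1  6  5  7
At index 5 the value is 4.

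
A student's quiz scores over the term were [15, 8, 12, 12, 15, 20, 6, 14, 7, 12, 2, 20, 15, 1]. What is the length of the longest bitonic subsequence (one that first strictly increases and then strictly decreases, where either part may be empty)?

inc[i] = longest strictly increasing subsequence ending at i; dec[i] = longest strictly decreasing subsequence starting at i:
i:      1  2  3  4  5  6  7  8  9 10 11 12 13 14
a[i]:  15  8 12 12 15 20  6 14  7 12  2 20 15  1
inc:    1  1  2  2  3  4  1  3  2  3  1  4  4  1
dec:    5  4  4  4  5  5  3  4  3  3  2  3  2  1
Best peak at i=6 (value 20): inc=4, dec=5, length 4+5−1 = 8.

8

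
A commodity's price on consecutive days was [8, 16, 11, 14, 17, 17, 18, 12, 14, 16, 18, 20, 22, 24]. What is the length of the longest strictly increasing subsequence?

Track the smallest tail for each achievable length (strict):
8 → extends → [8]
16 → extends → [8, 16]
11 → replaces 16 → [8, 11]
14 → extends → [8, 11, 14]
17 → extends → [8, 11, 14, 17]
17 → already a tail → [8, 11, 14, 17]
18 → extends → [8, 11, 14, 17, 18]
12 → replaces 14 → [8, 11, 12, 17, 18]
14 → replaces 17 → [8, 11, 12, 14, 18]
16 → replaces 18 → [8, 11, 12, 14, 16]
18 → extends → [8, 11, 12, 14, 16, 18]
20 → extends → [8, 11, 12, 14, 16, 18, 20]
22 → extends → [8, 11, 12, 14, 16, 18, 20, 22]
24 → extends → [8, 11, 12, 14, 16, 18, 20, 22, 24]
Nine tails, so the longest strictly increasing subsequence has length 9 (e.g. 8, 11, 12, 14, 16, 18, 20, 22, 24).

9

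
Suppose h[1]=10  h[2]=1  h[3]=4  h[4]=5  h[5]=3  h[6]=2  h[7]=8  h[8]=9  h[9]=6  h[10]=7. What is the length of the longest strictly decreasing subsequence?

Negate each value so 'decreasing' becomes 'increasing', then run patience tails on the negated sequence:
-10 → extends → [-10]
-1 → extends → [-10, -1]
-4 → replaces -1 → [-10, -4]
-5 → replaces -4 → [-10, -5]
-3 → extends → [-10, -5, -3]
-2 → extends → [-10, -5, -3, -2]
-8 → replaces -5 → [-10, -8, -3, -2]
-9 → replaces -8 → [-10, -9, -3, -2]
-6 → replaces -3 → [-10, -9, -6, -2]
-7 → replaces -6 → [-10, -9, -7, -2]
Four tails, so the longest strictly decreasing subsequence of the original has length 4.

4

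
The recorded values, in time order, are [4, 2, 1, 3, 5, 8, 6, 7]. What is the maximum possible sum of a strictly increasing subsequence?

Let S[i] be the best sum of a strictly increasing subsequence ending at i:
i:      1  2  3  4  5  6  7  8
a[i]:   4  2  1  3  5  8  6  7
S:      4  2  1  5 10 18 16 23
Maximum is 23 (e.g. 2 + 3 + 5 + 6 + 7).

23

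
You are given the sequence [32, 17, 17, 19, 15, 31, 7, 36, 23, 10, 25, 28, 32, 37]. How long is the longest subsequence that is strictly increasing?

7

Track the smallest tail for each achievable length (strict):
32 → extends → [32]
17 → replaces 32 → [17]
17 → already a tail → [17]
19 → extends → [17, 19]
15 → replaces 17 → [15, 19]
31 → extends → [15, 19, 31]
7 → replaces 15 → [7, 19, 31]
36 → extends → [7, 19, 31, 36]
23 → replaces 31 → [7, 19, 23, 36]
10 → replaces 19 → [7, 10, 23, 36]
25 → replaces 36 → [7, 10, 23, 25]
28 → extends → [7, 10, 23, 25, 28]
32 → extends → [7, 10, 23, 25, 28, 32]
37 → extends → [7, 10, 23, 25, 28, 32, 37]
Seven tails, so the longest strictly increasing subsequence has length 7 (e.g. 17, 19, 23, 25, 28, 32, 37).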